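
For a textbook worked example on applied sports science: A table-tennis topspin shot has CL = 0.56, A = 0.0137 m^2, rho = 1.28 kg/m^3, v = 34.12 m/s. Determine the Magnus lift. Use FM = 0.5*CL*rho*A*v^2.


FM = 0.5 * CL * rho * A * v^2
FM = 0.5 * 0.56 * 1.28 * 0.0137 * 34.12^2
v^2 = 1164.1744
FM = 0.5 * 0.56 * 1.28 * 0.0137 * 1164.1744 = 5.7162 N

5.7162 N


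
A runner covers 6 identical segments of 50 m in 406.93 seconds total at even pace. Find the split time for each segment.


Split time = total_time / n_laps = 406.93 / 6
Split time = 67.8217 s per lap

67.8217 s


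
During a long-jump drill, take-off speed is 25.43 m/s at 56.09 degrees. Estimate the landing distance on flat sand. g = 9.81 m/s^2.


R = v^2 * sin(2*theta) / g
Convert angle to radians: theta = 56.09 deg = 0.979 rad
sin(2*theta) = sin(1.9579) = 0.926
R = 25.43^2 * 0.926 / 9.81
R = 646.6849 * 0.926 / 9.81 = 61.043 m

61.043 m


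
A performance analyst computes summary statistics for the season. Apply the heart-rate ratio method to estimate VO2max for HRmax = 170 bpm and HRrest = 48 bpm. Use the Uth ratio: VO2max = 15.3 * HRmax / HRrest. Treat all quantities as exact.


VO2max = 15.3 * HRmax / HRrest
VO2max = 15.3 * 170 / 48
VO2max = 2601 / 48 = 54.1875 mL/kg/min

54.1875 mL/kg/min


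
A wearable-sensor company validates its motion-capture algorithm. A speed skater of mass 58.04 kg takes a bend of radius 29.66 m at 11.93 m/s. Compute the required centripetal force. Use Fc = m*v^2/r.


Fc = m * v^2 / r
v^2 = 11.93^2 = 142.3249
Fc = 58.04 * 142.3249 / 29.66
Fc = 8260.5372 / 29.66 = 278.5077 N

278.5077 N


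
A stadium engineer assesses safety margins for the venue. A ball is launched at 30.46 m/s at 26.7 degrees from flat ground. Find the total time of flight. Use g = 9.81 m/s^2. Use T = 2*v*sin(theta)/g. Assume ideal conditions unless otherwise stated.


T = 2*v*sin(theta)/g
sin(theta) = sin(26.7 deg) = 0.4493
T = 2*30.46*0.4493 / 9.81
T = 27.3725 / 9.81 = 2.7903 s

2.7903 s


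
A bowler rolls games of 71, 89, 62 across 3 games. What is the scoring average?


Average = sum / n
Sum = 222
Average = 222 / 3 = 74

74


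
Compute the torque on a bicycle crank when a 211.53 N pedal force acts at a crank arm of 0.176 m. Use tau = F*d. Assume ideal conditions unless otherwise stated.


tau = F * d
tau = 211.53 * 0.176
tau = 37.2293 N*m

37.2293 N*m


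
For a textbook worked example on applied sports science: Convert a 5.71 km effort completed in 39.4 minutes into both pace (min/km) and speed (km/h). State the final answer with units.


Pace = time / distance = 39.4 min / 5.71 km = 6.9002 min/km
Speed = distance / time_in_hours = 5.71 / 0.6567 hr
Speed = 8.6954 km/h

6.9002 min/km, 8.6954 km/h


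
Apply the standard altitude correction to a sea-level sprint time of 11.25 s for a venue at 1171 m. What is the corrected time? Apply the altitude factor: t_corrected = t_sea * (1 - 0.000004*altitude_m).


Correction factor = 1 - 0.000004 * 1171 = 0.995316
t_corrected = t_sea * factor = 11.25 * 0.995316
t_corrected = 11.1973 s

11.1973 s


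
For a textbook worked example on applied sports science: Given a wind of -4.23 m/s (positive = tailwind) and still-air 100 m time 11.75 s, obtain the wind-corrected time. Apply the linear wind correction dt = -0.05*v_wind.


dt = -0.05 * v_wind = -0.05 * -4.23 = 0.2115 s
t_corrected = t_still + dt = 11.75 + (0.2115)
t_corrected = 11.9615 s

11.9615 s


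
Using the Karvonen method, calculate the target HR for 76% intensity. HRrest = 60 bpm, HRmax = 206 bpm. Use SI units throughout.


Target = HRrest + pct*(HRmax - HRrest)
Heart rate reserve = HRmax - HRrest = 206 - 60 = 146 bpm
Fraction = 76% = 0.76
Target = 60 + 0.76 * 146
Target = 60 + 110.96 = 170.96 bpm

170.96 bpm


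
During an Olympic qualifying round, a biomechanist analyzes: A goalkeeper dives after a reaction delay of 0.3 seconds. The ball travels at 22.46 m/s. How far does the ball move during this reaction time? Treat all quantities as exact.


d = v * t
d = 22.46 * 0.3
d = 6.738 m

6.738 m


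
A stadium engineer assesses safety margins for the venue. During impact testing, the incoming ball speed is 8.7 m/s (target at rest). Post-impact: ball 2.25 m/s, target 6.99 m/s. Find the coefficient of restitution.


e = (v2_after - v1_after) / (v1_before - v2_before)
Numerator = 6.99 - 2.25 = 4.74
Denominator = 8.7 - 0 = 8.7
e = 4.74 / 8.7 = 0.5448

0.5448


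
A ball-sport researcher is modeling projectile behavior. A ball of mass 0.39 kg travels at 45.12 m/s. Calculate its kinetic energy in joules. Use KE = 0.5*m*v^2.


KE = 0.5 * m * v^2
KE = 0.5 * 0.39 * 45.12^2
KE = 0.5 * 0.39 * 2035.8144 = 396.9838 J

396.9838 J


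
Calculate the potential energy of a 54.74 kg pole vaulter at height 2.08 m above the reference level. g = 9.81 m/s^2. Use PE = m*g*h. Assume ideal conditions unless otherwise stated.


PE = m * g * h
PE = 54.74 * 9.81 * 2.08
PE = 536.9994 * 2.08 = 1116.9588 J

1116.9588 J


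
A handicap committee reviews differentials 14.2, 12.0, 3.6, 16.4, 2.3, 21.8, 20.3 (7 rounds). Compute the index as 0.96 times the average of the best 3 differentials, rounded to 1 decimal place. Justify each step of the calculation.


All differentials: 14.2, 12.0, 3.6, 16.4, 2.3, 21.8, 20.3
Sorted: 2.3, 3.6, 12.0, 14.2, 16.4, 20.3, 21.8
Best 3: 2.3, 3.6, 12.0
Average of best = 17.9 / 3 = 5.9667
Raw index = 5.9667 * 0.96 = 5.728
Handicap index = round(5.728, 1) = 5.7

5.7


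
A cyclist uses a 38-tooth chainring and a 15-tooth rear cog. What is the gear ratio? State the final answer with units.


GR = front_teeth / rear_teeth
GR = 38 / 15
GR = 2.5333

2.5333


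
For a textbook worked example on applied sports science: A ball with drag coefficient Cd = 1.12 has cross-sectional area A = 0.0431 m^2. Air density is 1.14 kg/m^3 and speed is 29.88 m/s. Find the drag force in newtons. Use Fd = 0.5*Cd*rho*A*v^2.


Fd = 0.5 * Cd * rho * A * v^2
Fd = 0.5 * 1.12 * 1.14 * 0.0431 * 29.88^2
v^2 = 892.8144
Fd = 0.5 * 1.12 * 1.14 * 0.0431 * 892.8144 = 24.5658 N

24.5658 N


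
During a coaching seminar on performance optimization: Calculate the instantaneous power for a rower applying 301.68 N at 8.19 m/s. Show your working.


P = F * v
P = 301.68 * 8.19
P = 2470.7592 W

2470.7592 W


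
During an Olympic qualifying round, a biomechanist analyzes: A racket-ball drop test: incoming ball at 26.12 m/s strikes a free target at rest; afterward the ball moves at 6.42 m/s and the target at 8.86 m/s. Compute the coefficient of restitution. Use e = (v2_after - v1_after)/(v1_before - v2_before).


e = (v2_after - v1_after) / (v1_before - v2_before)
Numerator = 8.86 - 6.42 = 2.44
Denominator = 26.12 - 0 = 26.12
e = 2.44 / 26.12 = 0.0934

0.0934


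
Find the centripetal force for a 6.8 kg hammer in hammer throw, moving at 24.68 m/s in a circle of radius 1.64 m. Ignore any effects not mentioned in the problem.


Fc = m * v^2 / r
v^2 = 24.68^2 = 609.1024
Fc = 6.8 * 609.1024 / 1.64
Fc = 4141.8963 / 1.64 = 2525.5465 N

2525.5465 N


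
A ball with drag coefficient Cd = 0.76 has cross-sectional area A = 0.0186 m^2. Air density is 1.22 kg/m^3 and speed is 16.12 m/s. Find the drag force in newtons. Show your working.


Fd = 0.5 * Cd * rho * A * v^2
Fd = 0.5 * 0.76 * 1.22 * 0.0186 * 16.12^2
v^2 = 259.8544
Fd = 0.5 * 0.76 * 1.22 * 0.0186 * 259.8544 = 2.2407 N

2.2407 N


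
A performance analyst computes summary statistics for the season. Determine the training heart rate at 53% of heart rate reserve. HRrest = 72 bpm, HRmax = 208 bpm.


Target = HRrest + pct*(HRmax - HRrest)
Heart rate reserve = HRmax - HRrest = 208 - 72 = 136 bpm
Fraction = 53% = 0.53
Target = 72 + 0.53 * 136
Target = 72 + 72.08 = 144.08 bpm

144.08 bpm


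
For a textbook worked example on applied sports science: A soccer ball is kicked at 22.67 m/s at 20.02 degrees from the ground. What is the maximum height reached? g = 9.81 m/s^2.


H = (v*sin(theta))^2 / (2*g)
vy = v*sin(theta) = 22.67 * sin(20.02 deg) = 7.761 m/s
H = vy^2 / (2*g) = 60.2336 / (2*9.81)
H = 60.2336 / 19.62 = 3.07 m

3.07 m


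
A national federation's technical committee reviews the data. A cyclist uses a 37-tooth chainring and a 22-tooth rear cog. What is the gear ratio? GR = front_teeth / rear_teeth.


GR = front_teeth / rear_teeth
GR = 37 / 22
GR = 1.6818

1.6818


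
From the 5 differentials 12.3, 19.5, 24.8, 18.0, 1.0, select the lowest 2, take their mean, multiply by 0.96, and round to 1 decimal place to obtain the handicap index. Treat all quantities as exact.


All differentials: 12.3, 19.5, 24.8, 18.0, 1.0
Sorted: 1.0, 12.3, 18.0, 19.5, 24.8
Best 2: 1.0, 12.3
Average of best = 13.3 / 2 = 6.65
Raw index = 6.65 * 0.96 = 6.384
Handicap index = round(6.384, 1) = 6.4

6.4


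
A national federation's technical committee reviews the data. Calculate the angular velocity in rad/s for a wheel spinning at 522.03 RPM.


omega = RPM * 2 * pi / 60
omega = 522.03 * 2 * 3.14159 / 60
omega = 3280.0112 / 60 = 54.6669 rad/s

54.6669 rad/s


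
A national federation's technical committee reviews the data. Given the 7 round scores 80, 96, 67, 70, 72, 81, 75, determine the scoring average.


Average = sum / n
Sum = 541
Average = 541 / 7 = 77.2857

77.2857


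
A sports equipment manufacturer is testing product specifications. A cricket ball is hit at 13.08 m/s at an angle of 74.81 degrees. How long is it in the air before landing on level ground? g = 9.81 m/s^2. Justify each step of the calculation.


T = 2*v*sin(theta)/g
sin(theta) = sin(74.81 deg) = 0.9651
T = 2*13.08*0.9651 / 9.81
T = 25.246 / 9.81 = 2.5735 s

2.5735 s


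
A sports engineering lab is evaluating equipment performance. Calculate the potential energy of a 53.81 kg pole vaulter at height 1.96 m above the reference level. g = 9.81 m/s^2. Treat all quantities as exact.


PE = m * g * h
PE = 53.81 * 9.81 * 1.96
PE = 527.8761 * 1.96 = 1034.6372 J

1034.6372 J


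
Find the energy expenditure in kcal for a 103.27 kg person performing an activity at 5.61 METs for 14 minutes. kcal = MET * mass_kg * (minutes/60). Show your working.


kcal = MET * mass * time_hr
Convert time: 14 min = 0.2333 hr
kcal = 5.61 * 103.27 * 0.2333
kcal = 135.1804 kcal

135.1804 kcal


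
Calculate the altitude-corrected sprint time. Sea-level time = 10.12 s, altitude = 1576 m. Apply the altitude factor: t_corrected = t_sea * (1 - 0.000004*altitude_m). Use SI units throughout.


Correction factor = 1 - 0.000004 * 1576 = 0.993696
t_corrected = t_sea * factor = 10.12 * 0.993696
t_corrected = 10.0562 s

10.0562 s


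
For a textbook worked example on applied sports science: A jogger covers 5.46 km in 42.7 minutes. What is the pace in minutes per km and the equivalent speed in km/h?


Pace = time / distance = 42.7 min / 5.46 km = 7.8205 min/km
Speed = distance / time_in_hours = 5.46 / 0.7117 hr
Speed = 7.6721 km/h

7.8205 min/km, 7.6721 km/h


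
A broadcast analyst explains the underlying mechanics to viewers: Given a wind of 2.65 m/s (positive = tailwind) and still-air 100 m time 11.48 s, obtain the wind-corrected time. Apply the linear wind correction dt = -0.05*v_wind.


dt = -0.05 * v_wind = -0.05 * 2.65 = -0.1325 s
t_corrected = t_still + dt = 11.48 + (-0.1325)
t_corrected = 11.3475 s

11.3475 s


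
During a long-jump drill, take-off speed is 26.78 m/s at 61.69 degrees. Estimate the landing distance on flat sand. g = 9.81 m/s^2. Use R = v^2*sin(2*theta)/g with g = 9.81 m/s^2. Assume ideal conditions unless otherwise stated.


R = v^2 * sin(2*theta) / g
Convert angle to radians: theta = 61.69 deg = 1.0767 rad
sin(2*theta) = sin(2.1534) = 0.835
R = 26.78^2 * 0.835 / 9.81
R = 717.1684 * 0.835 / 9.81 = 61.0463 m

61.0463 m


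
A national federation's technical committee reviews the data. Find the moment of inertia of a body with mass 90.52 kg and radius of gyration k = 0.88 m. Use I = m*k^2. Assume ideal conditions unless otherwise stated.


I = m * k^2
I = 90.52 * 0.88^2
I = 90.52 * 0.7744 = 70.0987 kg*m^2

70.0987 kg*m^2


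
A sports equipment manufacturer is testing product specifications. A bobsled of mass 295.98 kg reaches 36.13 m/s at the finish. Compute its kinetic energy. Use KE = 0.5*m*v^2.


KE = 0.5 * m * v^2
KE = 0.5 * 295.98 * 36.13^2
KE = 0.5 * 295.98 * 1305.3769 = 193182.7274 J

193182.7274 J


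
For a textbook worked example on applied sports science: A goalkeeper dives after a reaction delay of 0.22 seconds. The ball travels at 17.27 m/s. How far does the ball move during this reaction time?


d = v * t
d = 17.27 * 0.22
d = 3.7994 m

3.7994 m


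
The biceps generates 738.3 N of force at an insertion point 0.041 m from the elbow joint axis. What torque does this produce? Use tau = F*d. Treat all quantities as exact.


tau = F * d
tau = 738.3 * 0.041
tau = 30.2703 N*m

30.2703 N*m


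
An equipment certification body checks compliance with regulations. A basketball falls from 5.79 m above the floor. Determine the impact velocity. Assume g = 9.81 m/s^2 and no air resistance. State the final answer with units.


v = sqrt(2 * g * h)
v = sqrt(2 * 9.81 * 5.79)
v = sqrt(113.5998) = 10.6583 m/s

10.6583 m/s


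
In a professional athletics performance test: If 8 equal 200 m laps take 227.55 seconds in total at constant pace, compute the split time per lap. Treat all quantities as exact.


Split time = total_time / n_laps = 227.55 / 8
Split time = 28.4438 s per lap

28.4438 s


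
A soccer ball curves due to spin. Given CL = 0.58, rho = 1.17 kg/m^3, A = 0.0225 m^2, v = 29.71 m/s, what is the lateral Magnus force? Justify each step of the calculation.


FM = 0.5 * CL * rho * A * v^2
FM = 0.5 * 0.58 * 1.17 * 0.0225 * 29.71^2
v^2 = 882.6841
FM = 0.5 * 0.58 * 1.17 * 0.0225 * 882.6841 = 6.7386 N

6.7386 N


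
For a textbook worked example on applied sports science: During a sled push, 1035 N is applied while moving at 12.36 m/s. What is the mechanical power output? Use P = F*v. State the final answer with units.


P = F * v
P = 1035 * 12.36
P = 12792.6 W

12792.6 W


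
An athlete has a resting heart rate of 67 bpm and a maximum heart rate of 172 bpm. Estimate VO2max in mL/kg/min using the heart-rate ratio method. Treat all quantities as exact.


VO2max = 15.3 * HRmax / HRrest
VO2max = 15.3 * 172 / 67
VO2max = 2631.6 / 67 = 39.2776 mL/kg/min

39.2776 mL/kg/min


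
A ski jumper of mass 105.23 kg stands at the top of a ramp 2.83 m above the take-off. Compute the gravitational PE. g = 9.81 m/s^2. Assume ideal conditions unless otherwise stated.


PE = m * g * h
PE = 105.23 * 9.81 * 2.83
PE = 1032.3063 * 2.83 = 2921.4268 J

2921.4268 J


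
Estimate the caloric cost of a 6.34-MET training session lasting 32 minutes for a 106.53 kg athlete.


kcal = MET * mass * time_hr
Convert time: 32 min = 0.5333 hr
kcal = 6.34 * 106.53 * 0.5333
kcal = 360.2134 kcal

360.2134 kcal


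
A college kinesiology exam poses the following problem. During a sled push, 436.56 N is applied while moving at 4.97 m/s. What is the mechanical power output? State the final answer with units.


P = F * v
P = 436.56 * 4.97
P = 2169.7032 W

2169.7032 W


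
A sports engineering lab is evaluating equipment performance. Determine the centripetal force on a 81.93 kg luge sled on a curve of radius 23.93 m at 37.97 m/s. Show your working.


Fc = m * v^2 / r
v^2 = 37.97^2 = 1441.7209
Fc = 81.93 * 1441.7209 / 23.93
Fc = 118120.1933 / 23.93 = 4936.0716 N

4936.0716 N


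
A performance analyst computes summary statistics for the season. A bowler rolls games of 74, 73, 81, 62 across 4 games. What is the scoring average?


Average = sum / n
Sum = 290
Average = 290 / 4 = 72.5

72.5


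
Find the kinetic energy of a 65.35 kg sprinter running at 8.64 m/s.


KE = 0.5 * m * v^2
KE = 0.5 * 65.35 * 8.64^2
KE = 0.5 * 65.35 * 74.6496 = 2439.1757 J

2439.1757 J


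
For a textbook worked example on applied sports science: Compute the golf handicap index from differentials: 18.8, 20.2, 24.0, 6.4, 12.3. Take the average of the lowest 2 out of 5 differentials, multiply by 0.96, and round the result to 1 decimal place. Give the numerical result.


All differentials: 18.8, 20.2, 24.0, 6.4, 12.3
Sorted: 6.4, 12.3, 18.8, 20.2, 24.0
Best 2: 6.4, 12.3
Average of best = 18.7 / 2 = 9.35
Raw index = 9.35 * 0.96 = 8.976
Handicap index = round(8.976, 1) = 9.0

9.0


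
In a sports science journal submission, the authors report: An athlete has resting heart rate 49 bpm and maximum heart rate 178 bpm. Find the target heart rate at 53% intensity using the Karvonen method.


Target = HRrest + pct*(HRmax - HRrest)
Heart rate reserve = HRmax - HRrest = 178 - 49 = 129 bpm
Fraction = 53% = 0.53
Target = 49 + 0.53 * 129
Target = 49 + 68.37 = 117.37 bpm

117.37 bpm


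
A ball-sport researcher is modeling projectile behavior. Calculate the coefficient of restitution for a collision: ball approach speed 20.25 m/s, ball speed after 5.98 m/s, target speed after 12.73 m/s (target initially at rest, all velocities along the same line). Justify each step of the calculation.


e = (v2_after - v1_after) / (v1_before - v2_before)
Numerator = 12.73 - 5.98 = 6.75
Denominator = 20.25 - 0 = 20.25
e = 6.75 / 20.25 = 0.3333

0.3333


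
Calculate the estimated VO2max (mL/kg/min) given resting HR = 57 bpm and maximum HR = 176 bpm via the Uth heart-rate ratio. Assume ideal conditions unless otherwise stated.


VO2max = 15.3 * HRmax / HRrest
VO2max = 15.3 * 176 / 57
VO2max = 2692.8 / 57 = 47.2421 mL/kg/min

47.2421 mL/kg/min


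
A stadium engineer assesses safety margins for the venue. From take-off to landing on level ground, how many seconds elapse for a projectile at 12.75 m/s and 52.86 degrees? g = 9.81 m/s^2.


T = 2*v*sin(theta)/g
sin(theta) = sin(52.86 deg) = 0.7972
T = 2*12.75*0.7972 / 9.81
T = 20.3276 / 9.81 = 2.0721 s

2.0721 s


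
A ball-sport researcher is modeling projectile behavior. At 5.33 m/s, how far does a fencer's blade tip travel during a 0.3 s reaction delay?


d = v * t
d = 5.33 * 0.3
d = 1.599 m

1.599 m


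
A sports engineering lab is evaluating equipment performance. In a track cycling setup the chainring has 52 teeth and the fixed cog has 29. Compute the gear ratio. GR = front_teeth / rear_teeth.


GR = front_teeth / rear_teeth
GR = 52 / 29
GR = 1.7931

1.7931


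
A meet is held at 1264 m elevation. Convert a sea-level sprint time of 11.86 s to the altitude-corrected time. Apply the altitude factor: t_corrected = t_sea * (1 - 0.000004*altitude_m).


Correction factor = 1 - 0.000004 * 1264 = 0.994944
t_corrected = t_sea * factor = 11.86 * 0.994944
t_corrected = 11.8 s

11.8 s


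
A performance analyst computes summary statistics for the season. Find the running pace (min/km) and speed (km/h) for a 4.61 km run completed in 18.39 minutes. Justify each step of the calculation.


Pace = time / distance = 18.39 min / 4.61 km = 3.9892 min/km
Speed = distance / time_in_hours = 4.61 / 0.3065 hr
Speed = 15.0408 km/h

3.9892 min/km, 15.0408 km/h


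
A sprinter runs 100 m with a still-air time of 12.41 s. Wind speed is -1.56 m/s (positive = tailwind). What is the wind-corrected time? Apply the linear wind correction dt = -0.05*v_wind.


dt = -0.05 * v_wind = -0.05 * -1.56 = 0.078 s
t_corrected = t_still + dt = 12.41 + (0.078)
t_corrected = 12.488 s

12.488 s


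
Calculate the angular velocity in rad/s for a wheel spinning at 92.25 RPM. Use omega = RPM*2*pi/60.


omega = RPM * 2 * pi / 60
omega = 92.25 * 2 * 3.14159 / 60
omega = 579.6238 / 60 = 9.6604 rad/s

9.6604 rad/s


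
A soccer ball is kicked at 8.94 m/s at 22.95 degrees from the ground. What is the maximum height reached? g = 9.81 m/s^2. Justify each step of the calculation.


H = (v*sin(theta))^2 / (2*g)
vy = v*sin(theta) = 8.94 * sin(22.95 deg) = 3.486 m/s
H = vy^2 / (2*g) = 12.1519 / (2*9.81)
H = 12.1519 / 19.62 = 0.6194 m

0.6194 m


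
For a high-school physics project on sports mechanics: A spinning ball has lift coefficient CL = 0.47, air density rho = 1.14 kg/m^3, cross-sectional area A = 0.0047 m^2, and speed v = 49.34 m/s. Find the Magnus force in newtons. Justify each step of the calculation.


FM = 0.5 * CL * rho * A * v^2
FM = 0.5 * 0.47 * 1.14 * 0.0047 * 49.34^2
v^2 = 2434.4356
FM = 0.5 * 0.47 * 1.14 * 0.0047 * 2434.4356 = 3.0653 N

3.0653 N


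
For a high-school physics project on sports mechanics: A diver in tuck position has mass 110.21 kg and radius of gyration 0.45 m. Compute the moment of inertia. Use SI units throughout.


I = m * k^2
I = 110.21 * 0.45^2
I = 110.21 * 0.2025 = 22.3175 kg*m^2

22.3175 kg*m^2


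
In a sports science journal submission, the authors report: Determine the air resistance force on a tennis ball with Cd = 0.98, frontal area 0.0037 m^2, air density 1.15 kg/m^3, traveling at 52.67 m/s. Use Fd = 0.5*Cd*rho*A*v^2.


Fd = 0.5 * Cd * rho * A * v^2
Fd = 0.5 * 0.98 * 1.15 * 0.0037 * 52.67^2
v^2 = 2774.1289
Fd = 0.5 * 0.98 * 1.15 * 0.0037 * 2774.1289 = 5.7839 N

5.7839 N


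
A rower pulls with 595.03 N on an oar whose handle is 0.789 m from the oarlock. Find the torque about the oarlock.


tau = F * d
tau = 595.03 * 0.789
tau = 469.4787 N*m

469.4787 N*m


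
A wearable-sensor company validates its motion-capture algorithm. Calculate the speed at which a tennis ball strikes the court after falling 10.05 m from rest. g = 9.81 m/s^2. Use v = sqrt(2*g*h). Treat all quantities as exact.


v = sqrt(2 * g * h)
v = sqrt(2 * 9.81 * 10.05)
v = sqrt(197.181) = 14.0421 m/s

14.0421 m/s


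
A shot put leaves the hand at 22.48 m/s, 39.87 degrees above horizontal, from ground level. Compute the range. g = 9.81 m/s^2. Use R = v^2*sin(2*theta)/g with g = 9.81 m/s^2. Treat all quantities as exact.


R = v^2 * sin(2*theta) / g
Convert angle to radians: theta = 39.87 deg = 0.6959 rad
sin(2*theta) = sin(1.3917) = 0.984
R = 22.48^2 * 0.984 / 9.81
R = 505.3504 * 0.984 / 9.81 = 50.6901 m

50.6901 m


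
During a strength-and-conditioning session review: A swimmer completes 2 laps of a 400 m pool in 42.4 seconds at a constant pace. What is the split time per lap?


Split time = total_time / n_laps = 42.4 / 2
Split time = 21.2 s per lap

21.2 s


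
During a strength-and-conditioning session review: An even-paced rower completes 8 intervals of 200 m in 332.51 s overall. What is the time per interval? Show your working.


Split time = total_time / n_laps = 332.51 / 8
Split time = 41.5637 s per lap

41.5637 s


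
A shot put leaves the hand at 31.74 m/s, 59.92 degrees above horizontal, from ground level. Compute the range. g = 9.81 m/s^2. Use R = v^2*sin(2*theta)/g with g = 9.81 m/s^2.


R = v^2 * sin(2*theta) / g
Convert angle to radians: theta = 59.92 deg = 1.0458 rad
sin(2*theta) = sin(2.0916) = 0.8674
R = 31.74^2 * 0.8674 / 9.81
R = 1007.4276 * 0.8674 / 9.81 = 89.0786 m

89.0786 m


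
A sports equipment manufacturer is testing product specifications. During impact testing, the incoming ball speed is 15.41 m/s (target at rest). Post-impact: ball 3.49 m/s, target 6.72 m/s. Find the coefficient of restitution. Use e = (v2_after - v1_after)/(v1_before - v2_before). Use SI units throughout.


e = (v2_after - v1_after) / (v1_before - v2_before)
Numerator = 6.72 - 3.49 = 3.23
Denominator = 15.41 - 0 = 15.41
e = 3.23 / 15.41 = 0.2096

0.2096


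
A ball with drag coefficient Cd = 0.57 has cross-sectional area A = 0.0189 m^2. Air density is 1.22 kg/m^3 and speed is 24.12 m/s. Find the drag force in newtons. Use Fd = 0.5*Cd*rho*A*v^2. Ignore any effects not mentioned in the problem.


Fd = 0.5 * Cd * rho * A * v^2
Fd = 0.5 * 0.57 * 1.22 * 0.0189 * 24.12^2
v^2 = 581.7744
Fd = 0.5 * 0.57 * 1.22 * 0.0189 * 581.7744 = 3.8231 N

3.8231 N


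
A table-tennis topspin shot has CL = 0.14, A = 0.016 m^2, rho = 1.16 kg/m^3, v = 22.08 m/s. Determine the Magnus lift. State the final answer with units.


FM = 0.5 * CL * rho * A * v^2
FM = 0.5 * 0.14 * 1.16 * 0.016 * 22.08^2
v^2 = 487.5264
FM = 0.5 * 0.14 * 1.16 * 0.016 * 487.5264 = 0.6334 N

0.6334 N


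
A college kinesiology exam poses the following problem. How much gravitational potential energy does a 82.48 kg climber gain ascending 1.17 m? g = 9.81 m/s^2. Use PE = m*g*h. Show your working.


PE = m * g * h
PE = 82.48 * 9.81 * 1.17
PE = 809.1288 * 1.17 = 946.6807 J

946.6807 J


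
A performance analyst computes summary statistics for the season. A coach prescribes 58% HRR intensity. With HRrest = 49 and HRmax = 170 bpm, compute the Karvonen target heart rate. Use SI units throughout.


Target = HRrest + pct*(HRmax - HRrest)
Heart rate reserve = HRmax - HRrest = 170 - 49 = 121 bpm
Fraction = 58% = 0.58
Target = 49 + 0.58 * 121
Target = 49 + 70.18 = 119.18 bpm

119.18 bpm


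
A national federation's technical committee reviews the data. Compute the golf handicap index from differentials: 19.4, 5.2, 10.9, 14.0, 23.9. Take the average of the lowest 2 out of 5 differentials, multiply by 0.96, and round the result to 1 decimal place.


All differentials: 19.4, 5.2, 10.9, 14.0, 23.9
Sorted: 5.2, 10.9, 14.0, 19.4, 23.9
Best 2: 5.2, 10.9
Average of best = 16.1 / 2 = 8.05
Raw index = 8.05 * 0.96 = 7.728
Handicap index = round(7.728, 1) = 7.7

7.7


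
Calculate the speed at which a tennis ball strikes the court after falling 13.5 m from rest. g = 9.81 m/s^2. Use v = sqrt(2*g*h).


v = sqrt(2 * g * h)
v = sqrt(2 * 9.81 * 13.5)
v = sqrt(264.87) = 16.2748 m/s

16.2748 m/s


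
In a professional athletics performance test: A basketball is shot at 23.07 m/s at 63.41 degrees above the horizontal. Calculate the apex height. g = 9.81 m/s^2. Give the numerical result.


H = (v*sin(theta))^2 / (2*g)
vy = v*sin(theta) = 23.07 * sin(63.41 deg) = 20.6299 m/s
H = vy^2 / (2*g) = 425.5945 / (2*9.81)
H = 425.5945 / 19.62 = 21.6919 m

21.6919 m


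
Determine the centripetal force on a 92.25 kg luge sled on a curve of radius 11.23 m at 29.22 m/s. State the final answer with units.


Fc = m * v^2 / r
v^2 = 29.22^2 = 853.8084
Fc = 92.25 * 853.8084 / 11.23
Fc = 78763.8249 / 11.23 = 7013.6977 N

7013.6977 N


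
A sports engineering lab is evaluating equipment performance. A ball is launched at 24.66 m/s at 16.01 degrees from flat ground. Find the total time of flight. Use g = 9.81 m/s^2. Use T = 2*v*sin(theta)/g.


T = 2*v*sin(theta)/g
sin(theta) = sin(16.01 deg) = 0.2758
T = 2*24.66*0.2758 / 9.81
T = 13.6027 / 9.81 = 1.3866 s

1.3866 s


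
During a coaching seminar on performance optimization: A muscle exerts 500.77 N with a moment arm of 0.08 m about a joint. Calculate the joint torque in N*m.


tau = F * d
tau = 500.77 * 0.08
tau = 40.0616 N*m

40.0616 N*m


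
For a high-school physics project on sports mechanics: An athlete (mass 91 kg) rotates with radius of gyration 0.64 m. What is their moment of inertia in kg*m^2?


I = m * k^2
I = 91 * 0.64^2
I = 91 * 0.4096 = 37.2736 kg*m^2

37.2736 kg*m^2


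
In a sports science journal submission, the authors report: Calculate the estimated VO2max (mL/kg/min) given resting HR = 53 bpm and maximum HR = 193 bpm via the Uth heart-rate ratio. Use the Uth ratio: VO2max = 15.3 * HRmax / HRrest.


VO2max = 15.3 * HRmax / HRrest
VO2max = 15.3 * 193 / 53
VO2max = 2952.9 / 53 = 55.7151 mL/kg/min

55.7151 mL/kg/min


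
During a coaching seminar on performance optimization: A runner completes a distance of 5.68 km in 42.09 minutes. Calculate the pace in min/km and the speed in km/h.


Pace = time / distance = 42.09 min / 5.68 km = 7.4102 min/km
Speed = distance / time_in_hours = 5.68 / 0.7015 hr
Speed = 8.0969 km/h

7.4102 min/km, 8.0969 km/h


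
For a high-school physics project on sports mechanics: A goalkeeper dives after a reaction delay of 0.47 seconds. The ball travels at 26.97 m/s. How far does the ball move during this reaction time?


d = v * t
d = 26.97 * 0.47
d = 12.6759 m

12.6759 m


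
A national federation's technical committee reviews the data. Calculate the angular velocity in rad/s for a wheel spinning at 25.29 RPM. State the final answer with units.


omega = RPM * 2 * pi / 60
omega = 25.29 * 2 * 3.14159 / 60
omega = 158.9018 / 60 = 2.6484 rad/s

2.6484 rad/s


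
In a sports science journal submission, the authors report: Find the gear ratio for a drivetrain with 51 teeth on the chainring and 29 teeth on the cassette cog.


GR = front_teeth / rear_teeth
GR = 51 / 29
GR = 1.7586

1.7586


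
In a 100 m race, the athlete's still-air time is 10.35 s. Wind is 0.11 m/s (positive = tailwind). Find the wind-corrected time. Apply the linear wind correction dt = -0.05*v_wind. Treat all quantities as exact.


dt = -0.05 * v_wind = -0.05 * 0.11 = -0.0055 s
t_corrected = t_still + dt = 10.35 + (-0.0055)
t_corrected = 10.3445 s

10.3445 s


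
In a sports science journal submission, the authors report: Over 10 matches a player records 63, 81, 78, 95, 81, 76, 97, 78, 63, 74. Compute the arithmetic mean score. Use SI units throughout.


Average = sum / n
Sum = 786
Average = 786 / 10 = 78.6

78.6


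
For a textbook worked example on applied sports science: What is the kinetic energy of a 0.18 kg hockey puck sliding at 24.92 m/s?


KE = 0.5 * m * v^2
KE = 0.5 * 0.18 * 24.92^2
KE = 0.5 * 0.18 * 621.0064 = 55.8906 J

55.8906 J


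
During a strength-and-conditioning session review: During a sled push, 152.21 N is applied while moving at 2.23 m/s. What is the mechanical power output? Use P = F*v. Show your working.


P = F * v
P = 152.21 * 2.23
P = 339.4283 W

339.4283 W


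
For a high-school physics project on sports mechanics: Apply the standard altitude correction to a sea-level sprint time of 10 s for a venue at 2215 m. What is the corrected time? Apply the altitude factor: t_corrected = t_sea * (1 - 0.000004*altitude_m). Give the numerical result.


Correction factor = 1 - 0.000004 * 2215 = 0.99114
t_corrected = t_sea * factor = 10 * 0.99114
t_corrected = 9.9114 s

9.9114 s


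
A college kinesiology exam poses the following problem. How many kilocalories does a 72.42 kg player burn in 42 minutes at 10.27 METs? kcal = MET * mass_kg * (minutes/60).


kcal = MET * mass * time_hr
Convert time: 42 min = 0.7 hr
kcal = 10.27 * 72.42 * 0.7
kcal = 520.6274 kcal

520.6274 kcal


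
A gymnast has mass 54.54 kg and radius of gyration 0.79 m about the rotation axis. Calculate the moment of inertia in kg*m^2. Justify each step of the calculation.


I = m * k^2
I = 54.54 * 0.79^2
I = 54.54 * 0.6241 = 34.0384 kg*m^2

34.0384 kg*m^2


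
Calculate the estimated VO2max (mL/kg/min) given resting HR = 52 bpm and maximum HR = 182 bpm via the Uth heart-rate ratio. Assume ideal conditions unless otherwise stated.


VO2max = 15.3 * HRmax / HRrest
VO2max = 15.3 * 182 / 52
VO2max = 2784.6 / 52 = 53.55 mL/kg/min

53.55 mL/kg/min


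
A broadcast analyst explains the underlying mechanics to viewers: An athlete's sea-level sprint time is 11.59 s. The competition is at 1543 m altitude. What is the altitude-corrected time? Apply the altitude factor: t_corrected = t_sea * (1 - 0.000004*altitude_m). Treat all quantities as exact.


Correction factor = 1 - 0.000004 * 1543 = 0.993828
t_corrected = t_sea * factor = 11.59 * 0.993828
t_corrected = 11.5185 s

11.5185 s


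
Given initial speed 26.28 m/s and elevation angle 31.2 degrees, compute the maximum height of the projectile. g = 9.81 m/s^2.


H = (v*sin(theta))^2 / (2*g)
vy = v*sin(theta) = 26.28 * sin(31.2 deg) = 13.6137 m/s
H = vy^2 / (2*g) = 185.3342 / (2*9.81)
H = 185.3342 / 19.62 = 9.4462 m

9.4462 m


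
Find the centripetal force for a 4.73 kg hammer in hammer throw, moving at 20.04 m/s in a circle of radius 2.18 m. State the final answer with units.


Fc = m * v^2 / r
v^2 = 20.04^2 = 401.6016
Fc = 4.73 * 401.6016 / 2.18
Fc = 1899.5756 / 2.18 = 871.3649 N

871.3649 N


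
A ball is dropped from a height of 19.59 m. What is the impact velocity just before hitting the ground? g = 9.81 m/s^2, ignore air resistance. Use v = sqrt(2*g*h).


v = sqrt(2 * g * h)
v = sqrt(2 * 9.81 * 19.59)
v = sqrt(384.3558) = 19.605 m/s

19.605 m/s


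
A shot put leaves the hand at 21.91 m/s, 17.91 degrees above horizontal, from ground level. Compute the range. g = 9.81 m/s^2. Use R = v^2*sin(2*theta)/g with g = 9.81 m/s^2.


R = v^2 * sin(2*theta) / g
Convert angle to radians: theta = 17.91 deg = 0.3126 rad
sin(2*theta) = sin(0.6252) = 0.5852
R = 21.91^2 * 0.5852 / 9.81
R = 480.0481 * 0.5852 / 9.81 = 28.6385 m

28.6385 m


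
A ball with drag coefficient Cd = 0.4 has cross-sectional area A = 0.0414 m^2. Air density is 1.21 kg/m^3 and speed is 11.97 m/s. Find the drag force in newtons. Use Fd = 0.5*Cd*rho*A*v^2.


Fd = 0.5 * Cd * rho * A * v^2
Fd = 0.5 * 0.4 * 1.21 * 0.0414 * 11.97^2
v^2 = 143.2809
Fd = 0.5 * 0.4 * 1.21 * 0.0414 * 143.2809 = 1.4355 N

1.4355 N


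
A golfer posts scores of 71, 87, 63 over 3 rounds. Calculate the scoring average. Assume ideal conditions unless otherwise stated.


Average = sum / n
Sum = 221
Average = 221 / 3 = 73.6667

73.6667


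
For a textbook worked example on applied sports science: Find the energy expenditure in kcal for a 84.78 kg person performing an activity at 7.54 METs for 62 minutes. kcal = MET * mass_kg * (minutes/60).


kcal = MET * mass * time_hr
Convert time: 62 min = 1.0333 hr
kcal = 7.54 * 84.78 * 1.0333
kcal = 660.5492 kcal

660.5492 kcal


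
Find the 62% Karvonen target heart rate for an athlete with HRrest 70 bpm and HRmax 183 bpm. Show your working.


Target = HRrest + pct*(HRmax - HRrest)
Heart rate reserve = HRmax - HRrest = 183 - 70 = 113 bpm
Fraction = 62% = 0.62
Target = 70 + 0.62 * 113
Target = 70 + 70.06 = 140.06 bpm

140.06 bpm


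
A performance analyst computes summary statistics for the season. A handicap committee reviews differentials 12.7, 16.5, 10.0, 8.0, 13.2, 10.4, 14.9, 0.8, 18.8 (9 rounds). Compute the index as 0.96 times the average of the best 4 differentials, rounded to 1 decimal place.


All differentials: 12.7, 16.5, 10.0, 8.0, 13.2, 10.4, 14.9, 0.8, 18.8
Sorted: 0.8, 8.0, 10.0, 10.4, 12.7, 13.2, 14.9, 16.5, 18.8
Best 4: 0.8, 8.0, 10.0, 10.4
Average of best = 29.2 / 4 = 7.3
Raw index = 7.3 * 0.96 = 7.008
Handicap index = round(7.008, 1) = 7.0

7.0


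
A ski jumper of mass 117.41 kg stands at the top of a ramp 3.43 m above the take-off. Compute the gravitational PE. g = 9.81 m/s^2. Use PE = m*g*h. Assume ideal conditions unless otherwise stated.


PE = m * g * h
PE = 117.41 * 9.81 * 3.43
PE = 1151.7921 * 3.43 = 3950.6469 J

3950.6469 J


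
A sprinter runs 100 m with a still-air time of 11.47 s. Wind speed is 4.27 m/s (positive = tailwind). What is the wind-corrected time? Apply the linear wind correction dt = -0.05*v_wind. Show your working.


dt = -0.05 * v_wind = -0.05 * 4.27 = -0.2135 s
t_corrected = t_still + dt = 11.47 + (-0.2135)
t_corrected = 11.2565 s

11.2565 s


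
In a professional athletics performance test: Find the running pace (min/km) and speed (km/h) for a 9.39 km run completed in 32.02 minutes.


Pace = time / distance = 32.02 min / 9.39 km = 3.41 min/km
Speed = distance / time_in_hours = 9.39 / 0.5337 hr
Speed = 17.5953 km/h

3.41 min/km, 17.5953 km/h


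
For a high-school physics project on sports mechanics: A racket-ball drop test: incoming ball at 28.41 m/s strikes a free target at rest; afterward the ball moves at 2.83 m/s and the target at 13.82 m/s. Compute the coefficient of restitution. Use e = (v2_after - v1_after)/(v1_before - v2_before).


e = (v2_after - v1_after) / (v1_before - v2_before)
Numerator = 13.82 - 2.83 = 10.99
Denominator = 28.41 - 0 = 28.41
e = 10.99 / 28.41 = 0.3868

0.3868


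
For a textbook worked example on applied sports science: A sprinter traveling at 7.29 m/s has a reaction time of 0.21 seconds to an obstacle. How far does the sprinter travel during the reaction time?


d = v * t
d = 7.29 * 0.21
d = 1.5309 m

1.5309 m


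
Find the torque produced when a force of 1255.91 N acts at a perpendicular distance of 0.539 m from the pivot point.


tau = F * d
tau = 1255.91 * 0.539
tau = 676.9355 N*m

676.9355 N*m


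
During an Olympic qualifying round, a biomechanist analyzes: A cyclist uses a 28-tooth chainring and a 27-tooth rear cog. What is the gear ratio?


GR = front_teeth / rear_teeth
GR = 28 / 27
GR = 1.037

1.037


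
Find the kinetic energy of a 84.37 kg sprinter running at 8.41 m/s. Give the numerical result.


KE = 0.5 * m * v^2
KE = 0.5 * 84.37 * 8.41^2
KE = 0.5 * 84.37 * 70.7281 = 2983.6649 J

2983.6649 J


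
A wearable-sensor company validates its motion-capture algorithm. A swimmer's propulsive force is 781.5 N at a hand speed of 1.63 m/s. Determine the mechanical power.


P = F * v
P = 781.5 * 1.63
P = 1273.845 W

1273.845 W


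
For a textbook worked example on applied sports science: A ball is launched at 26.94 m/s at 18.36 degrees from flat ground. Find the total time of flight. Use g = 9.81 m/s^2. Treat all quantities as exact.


T = 2*v*sin(theta)/g
sin(theta) = sin(18.36 deg) = 0.315
T = 2*26.94*0.315 / 9.81
T = 16.9715 / 9.81 = 1.73 s

1.73 s


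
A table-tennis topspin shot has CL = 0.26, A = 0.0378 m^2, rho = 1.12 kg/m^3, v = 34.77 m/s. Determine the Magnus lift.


FM = 0.5 * CL * rho * A * v^2
FM = 0.5 * 0.26 * 1.12 * 0.0378 * 34.77^2
v^2 = 1208.9529
FM = 0.5 * 0.26 * 1.12 * 0.0378 * 1208.9529 = 6.6537 N

6.6537 N


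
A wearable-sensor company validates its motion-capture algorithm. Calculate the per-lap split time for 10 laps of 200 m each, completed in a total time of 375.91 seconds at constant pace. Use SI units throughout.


Split time = total_time / n_laps = 375.91 / 10
Split time = 37.591 s per lap

37.591 s


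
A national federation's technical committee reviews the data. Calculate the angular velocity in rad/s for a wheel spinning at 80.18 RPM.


omega = RPM * 2 * pi / 60
omega = 80.18 * 2 * 3.14159 / 60
omega = 503.7858 / 60 = 8.3964 rad/s

8.3964 rad/s


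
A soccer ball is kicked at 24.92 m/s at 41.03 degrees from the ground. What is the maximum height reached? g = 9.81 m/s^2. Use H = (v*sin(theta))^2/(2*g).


H = (v*sin(theta))^2 / (2*g)
vy = v*sin(theta) = 24.92 * sin(41.03 deg) = 16.3588 m/s
H = vy^2 / (2*g) = 267.6115 / (2*9.81)
H = 267.6115 / 19.62 = 13.6397 m

13.6397 m


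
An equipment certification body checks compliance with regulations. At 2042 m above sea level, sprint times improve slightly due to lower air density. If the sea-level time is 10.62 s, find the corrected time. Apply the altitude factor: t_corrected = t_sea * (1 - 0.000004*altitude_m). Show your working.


Correction factor = 1 - 0.000004 * 2042 = 0.991832
t_corrected = t_sea * factor = 10.62 * 0.991832
t_corrected = 10.5333 s

10.5333 s


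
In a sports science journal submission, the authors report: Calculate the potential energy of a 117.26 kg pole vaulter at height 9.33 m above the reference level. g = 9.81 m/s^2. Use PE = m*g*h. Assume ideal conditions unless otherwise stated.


PE = m * g * h
PE = 117.26 * 9.81 * 9.33
PE = 1150.3206 * 9.33 = 10732.4912 J

10732.4912 J


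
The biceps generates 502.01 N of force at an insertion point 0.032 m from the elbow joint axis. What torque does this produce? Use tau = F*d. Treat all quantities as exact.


tau = F * d
tau = 502.01 * 0.032
tau = 16.0643 N*m

16.0643 N*m


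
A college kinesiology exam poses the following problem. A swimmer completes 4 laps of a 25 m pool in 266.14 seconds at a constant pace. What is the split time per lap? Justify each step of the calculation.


Split time = total_time / n_laps = 266.14 / 4
Split time = 66.535 s per lap

66.535 s


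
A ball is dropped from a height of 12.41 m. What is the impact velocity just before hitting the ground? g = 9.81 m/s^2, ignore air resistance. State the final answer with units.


v = sqrt(2 * g * h)
v = sqrt(2 * 9.81 * 12.41)
v = sqrt(243.4842) = 15.604 m/s

15.604 m/s
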